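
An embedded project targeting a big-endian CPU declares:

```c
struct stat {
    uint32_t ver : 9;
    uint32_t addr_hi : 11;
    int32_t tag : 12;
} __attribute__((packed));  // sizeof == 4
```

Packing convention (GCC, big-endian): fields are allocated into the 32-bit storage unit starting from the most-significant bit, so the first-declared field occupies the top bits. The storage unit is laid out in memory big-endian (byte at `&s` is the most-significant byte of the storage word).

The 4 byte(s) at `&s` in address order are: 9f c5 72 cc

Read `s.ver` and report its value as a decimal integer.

[0]=0x9f [1]=0xc5 [2]=0x72 [3]=0xcc (big-endian) → word 0x9fc572cc
ver [23+:9] = (word>>23) & 0x1ff = 319  ←
addr_hi [12+:11] = (word>>12) & 0x7ff = 1111
tag [0+:12] = (word>>0) & 0xfff = 716

319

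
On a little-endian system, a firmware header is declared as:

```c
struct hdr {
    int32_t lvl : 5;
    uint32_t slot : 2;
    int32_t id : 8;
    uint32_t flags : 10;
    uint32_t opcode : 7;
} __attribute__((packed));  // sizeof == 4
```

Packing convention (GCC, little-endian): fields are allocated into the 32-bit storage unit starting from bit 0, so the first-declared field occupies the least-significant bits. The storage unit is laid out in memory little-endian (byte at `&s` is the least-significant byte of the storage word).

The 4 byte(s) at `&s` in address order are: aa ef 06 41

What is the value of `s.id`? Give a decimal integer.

-33

[0]=0xaa [1]=0xef [2]=0x06 [3]=0x41 (little-endian) → word 0x4106efaa
lvl [0+:5] = (word>>0) & 0x1f = 10
slot [5+:2] = (word>>5) & 0x3 = 1
id [7+:8] = (word>>7) & 0xff = 223  ←
flags [15+:10] = (word>>15) & 0x3ff = 525
opcode [25+:7] = (word>>25) & 0x7f = 32
id signed 8b, MSB=1: 223 - 256 = -33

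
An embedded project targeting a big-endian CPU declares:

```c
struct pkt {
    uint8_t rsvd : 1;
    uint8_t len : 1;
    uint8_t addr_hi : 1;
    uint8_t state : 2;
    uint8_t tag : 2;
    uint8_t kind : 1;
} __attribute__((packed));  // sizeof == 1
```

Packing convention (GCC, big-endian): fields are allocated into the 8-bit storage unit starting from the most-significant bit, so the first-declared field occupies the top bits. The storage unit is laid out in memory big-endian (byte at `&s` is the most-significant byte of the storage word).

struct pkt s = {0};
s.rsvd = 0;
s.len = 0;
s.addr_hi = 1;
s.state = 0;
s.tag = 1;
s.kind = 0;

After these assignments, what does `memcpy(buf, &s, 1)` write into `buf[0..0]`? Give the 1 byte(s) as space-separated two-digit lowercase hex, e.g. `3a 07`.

22

rsvd (1b) val=0 bits=0x0 at bit 7: 0x00
len (1b) val=0 bits=0x0 at bit 6: 0x00
addr_hi (1b) val=1 bits=0x1 at bit 5: 0x20
state (2b) val=0 bits=0x0 at bit 3: 0x20
tag (2b) val=1 bits=0x1 at bit 1: 0x22
kind (1b) val=0 bits=0x0 at bit 0: 0x22
word = 0x22 → big-endian bytes:
  [0]=0x22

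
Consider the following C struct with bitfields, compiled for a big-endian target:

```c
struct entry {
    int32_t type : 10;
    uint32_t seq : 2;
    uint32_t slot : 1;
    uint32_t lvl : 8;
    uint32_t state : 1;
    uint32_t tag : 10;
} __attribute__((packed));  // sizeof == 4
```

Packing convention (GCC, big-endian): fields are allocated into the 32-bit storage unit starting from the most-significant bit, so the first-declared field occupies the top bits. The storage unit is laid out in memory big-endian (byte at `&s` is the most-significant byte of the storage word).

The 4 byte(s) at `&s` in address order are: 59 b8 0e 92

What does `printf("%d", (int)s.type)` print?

[0]=0x59 [1]=0xb8 [2]=0x0e [3]=0x92 (big-endian) → word 0x59b80e92
type:10 @ bit 22 → (0x59b80e92>>22)&0x3ff = 0x166  ←
seq:2 @ bit 20 → (0x59b80e92>>20)&0x3 = 0x3
slot:1 @ bit 19 → (0x59b80e92>>19)&0x1 = 0x1
lvl:8 @ bit 11 → (0x59b80e92>>11)&0xff = 0x1
state:1 @ bit 10 → (0x59b80e92>>10)&0x1 = 0x1
tag:10 @ bit 0 → (0x59b80e92>>0)&0x3ff = 0x292
type signed 10b, MSB=0: value = 358

358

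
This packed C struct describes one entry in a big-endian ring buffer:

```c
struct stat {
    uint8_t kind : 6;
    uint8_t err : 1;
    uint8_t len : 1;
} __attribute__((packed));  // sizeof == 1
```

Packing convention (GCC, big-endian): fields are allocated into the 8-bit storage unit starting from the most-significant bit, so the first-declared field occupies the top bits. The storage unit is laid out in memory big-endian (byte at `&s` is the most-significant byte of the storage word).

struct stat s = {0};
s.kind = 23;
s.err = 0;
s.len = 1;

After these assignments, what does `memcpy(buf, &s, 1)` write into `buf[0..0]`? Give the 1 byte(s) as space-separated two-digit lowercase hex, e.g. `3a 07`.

[2+:6] kind=23 & 0x3f = 0x17; word=0x5c
[1+:1] err=0 & 0x1 = 0x0; word=0x5c
[0+:1] len=1 & 0x1 = 0x1; word=0x5d
word = 0x5d → big-endian bytes:
  [0]=0x5d

5d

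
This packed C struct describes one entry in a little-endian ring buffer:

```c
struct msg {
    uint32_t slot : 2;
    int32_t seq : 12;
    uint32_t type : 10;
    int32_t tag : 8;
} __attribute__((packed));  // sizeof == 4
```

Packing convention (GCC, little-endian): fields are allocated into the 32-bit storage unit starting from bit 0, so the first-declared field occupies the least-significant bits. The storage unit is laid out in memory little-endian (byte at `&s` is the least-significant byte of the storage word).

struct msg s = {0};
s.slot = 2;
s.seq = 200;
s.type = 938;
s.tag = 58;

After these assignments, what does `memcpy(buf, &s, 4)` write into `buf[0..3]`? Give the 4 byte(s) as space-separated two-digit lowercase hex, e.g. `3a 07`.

22 83 ea 3a

slot:2 = 2 → 0x2 << 0 → word 0x00000002
seq:12 = 200 → 0xc8 << 2 → word 0x00000322
type:10 = 938 → 0x3aa << 14 → word 0x00ea8322
tag:8 = 58 → 0x3a << 24 → word 0x3aea8322
word = 0x3aea8322 → little-endian bytes:
  [0]=0x22  [1]=0x83  [2]=0xea  [3]=0x3a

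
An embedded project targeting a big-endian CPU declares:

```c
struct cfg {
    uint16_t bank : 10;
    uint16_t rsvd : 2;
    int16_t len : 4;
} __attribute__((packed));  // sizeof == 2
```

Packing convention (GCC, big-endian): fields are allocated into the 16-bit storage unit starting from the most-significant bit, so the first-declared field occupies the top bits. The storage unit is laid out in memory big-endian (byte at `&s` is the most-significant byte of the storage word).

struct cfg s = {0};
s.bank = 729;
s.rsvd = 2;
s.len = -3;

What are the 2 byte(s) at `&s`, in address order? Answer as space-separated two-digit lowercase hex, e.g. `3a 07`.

[6+:10] bank=729 & 0x3ff = 0x2d9; word=0xb640
[4+:2] rsvd=2 & 0x3 = 0x2; word=0xb660
[0+:4] len=-3 & 0xf = 0xd; word=0xb66d
word = 0xb66d → big-endian bytes:
  [0]=0xb6  [1]=0x6d

b6 6d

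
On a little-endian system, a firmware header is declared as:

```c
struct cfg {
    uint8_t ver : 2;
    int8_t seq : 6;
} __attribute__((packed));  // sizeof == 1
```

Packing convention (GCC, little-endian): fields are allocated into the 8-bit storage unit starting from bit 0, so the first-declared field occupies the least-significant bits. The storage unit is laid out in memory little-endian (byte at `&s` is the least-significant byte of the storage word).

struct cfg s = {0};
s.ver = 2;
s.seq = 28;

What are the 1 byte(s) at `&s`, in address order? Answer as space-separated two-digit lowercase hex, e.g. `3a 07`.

ver (2b) val=2 bits=0x2 at bit 0: 0x02
seq (6b) val=28 bits=0x1c at bit 2: 0x72
word = 0x72 → little-endian bytes:
  [0]=0x72

72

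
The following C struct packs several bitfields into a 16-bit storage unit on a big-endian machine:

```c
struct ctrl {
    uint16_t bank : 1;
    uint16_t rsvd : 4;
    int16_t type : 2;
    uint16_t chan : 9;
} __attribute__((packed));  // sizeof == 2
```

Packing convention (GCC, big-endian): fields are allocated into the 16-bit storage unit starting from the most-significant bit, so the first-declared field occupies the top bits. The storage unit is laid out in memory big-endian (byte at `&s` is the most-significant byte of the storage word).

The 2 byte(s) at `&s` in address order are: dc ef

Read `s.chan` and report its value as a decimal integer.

[0]=0xdc [1]=0xef (big-endian) → word 0xdcef
bank [15+:1] = (word>>15) & 0x1 = 1
rsvd [11+:4] = (word>>11) & 0xf = 11
type [9+:2] = (word>>9) & 0x3 = 2
chan [0+:9] = (word>>0) & 0x1ff = 239  ←

239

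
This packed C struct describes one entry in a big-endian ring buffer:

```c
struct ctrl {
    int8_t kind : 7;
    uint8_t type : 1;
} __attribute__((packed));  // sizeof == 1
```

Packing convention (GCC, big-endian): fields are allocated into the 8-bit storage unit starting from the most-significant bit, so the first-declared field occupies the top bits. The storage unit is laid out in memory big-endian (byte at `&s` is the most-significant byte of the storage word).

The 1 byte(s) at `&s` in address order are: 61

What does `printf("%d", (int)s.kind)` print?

48

[0]=0x61 (big-endian) → word 0x61
kind [1+:7] = (word>>1) & 0x7f = 48  ←
type [0+:1] = (word>>0) & 0x1 = 1
kind signed 7b, MSB=0: value = 48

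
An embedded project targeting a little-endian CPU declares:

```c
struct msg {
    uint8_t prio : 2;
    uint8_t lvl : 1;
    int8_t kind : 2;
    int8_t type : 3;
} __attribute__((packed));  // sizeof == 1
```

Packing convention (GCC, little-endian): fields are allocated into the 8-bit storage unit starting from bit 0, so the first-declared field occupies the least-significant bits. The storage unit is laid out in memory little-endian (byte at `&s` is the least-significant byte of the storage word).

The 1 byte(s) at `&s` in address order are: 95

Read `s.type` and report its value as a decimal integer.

-4

[0]=0x95 (little-endian) → word 0x95
prio [0+:2] = (word>>0) & 0x3 = 1
lvl [2+:1] = (word>>2) & 0x1 = 1
kind [3+:2] = (word>>3) & 0x3 = 2
type [5+:3] = (word>>5) & 0x7 = 4  ←
type signed 3b, MSB=1: 4 - 8 = -4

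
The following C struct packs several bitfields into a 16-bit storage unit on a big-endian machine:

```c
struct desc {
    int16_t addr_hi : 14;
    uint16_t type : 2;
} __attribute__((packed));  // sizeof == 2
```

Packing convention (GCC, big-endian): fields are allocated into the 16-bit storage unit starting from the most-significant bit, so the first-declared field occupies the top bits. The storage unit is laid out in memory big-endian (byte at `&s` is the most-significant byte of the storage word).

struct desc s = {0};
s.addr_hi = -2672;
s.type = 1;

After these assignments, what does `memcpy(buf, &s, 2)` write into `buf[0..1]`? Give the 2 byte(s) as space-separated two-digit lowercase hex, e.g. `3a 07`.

addr_hi (14b) val=-2672 bits=0x3590 at bit 2: 0xd640
type (2b) val=1 bits=0x1 at bit 0: 0xd641
word = 0xd641 → big-endian bytes:
  [0]=0xd6  [1]=0x41

d6 41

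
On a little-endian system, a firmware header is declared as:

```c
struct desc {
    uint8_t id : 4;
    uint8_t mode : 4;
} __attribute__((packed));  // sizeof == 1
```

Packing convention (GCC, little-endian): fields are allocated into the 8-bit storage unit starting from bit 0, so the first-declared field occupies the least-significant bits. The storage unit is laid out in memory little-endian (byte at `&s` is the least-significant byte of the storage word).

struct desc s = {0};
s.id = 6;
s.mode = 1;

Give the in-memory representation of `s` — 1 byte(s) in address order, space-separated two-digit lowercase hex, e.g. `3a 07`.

16

id:4 = 6 → 0x6 << 0 → word 0x06
mode:4 = 1 → 0x1 << 4 → word 0x16
word = 0x16 → little-endian bytes:
  [0]=0x16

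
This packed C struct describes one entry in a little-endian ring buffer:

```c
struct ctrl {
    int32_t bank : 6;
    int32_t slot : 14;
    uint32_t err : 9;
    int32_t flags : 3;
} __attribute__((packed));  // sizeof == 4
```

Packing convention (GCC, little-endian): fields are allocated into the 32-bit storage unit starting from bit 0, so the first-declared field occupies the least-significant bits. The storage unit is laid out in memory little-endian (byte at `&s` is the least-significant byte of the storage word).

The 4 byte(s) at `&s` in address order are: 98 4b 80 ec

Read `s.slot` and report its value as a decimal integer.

[0]=0x98 [1]=0x4b [2]=0x80 [3]=0xec (little-endian) → word 0xec804b98
bank:6 @ bit 0 → (0xec804b98>>0)&0x3f = 0x18
slot:14 @ bit 6 → (0xec804b98>>6)&0x3fff = 0x12e  ←
err:9 @ bit 20 → (0xec804b98>>20)&0x1ff = 0xc8
flags:3 @ bit 29 → (0xec804b98>>29)&0x7 = 0x7
slot signed 14b, MSB=0: value = 302

302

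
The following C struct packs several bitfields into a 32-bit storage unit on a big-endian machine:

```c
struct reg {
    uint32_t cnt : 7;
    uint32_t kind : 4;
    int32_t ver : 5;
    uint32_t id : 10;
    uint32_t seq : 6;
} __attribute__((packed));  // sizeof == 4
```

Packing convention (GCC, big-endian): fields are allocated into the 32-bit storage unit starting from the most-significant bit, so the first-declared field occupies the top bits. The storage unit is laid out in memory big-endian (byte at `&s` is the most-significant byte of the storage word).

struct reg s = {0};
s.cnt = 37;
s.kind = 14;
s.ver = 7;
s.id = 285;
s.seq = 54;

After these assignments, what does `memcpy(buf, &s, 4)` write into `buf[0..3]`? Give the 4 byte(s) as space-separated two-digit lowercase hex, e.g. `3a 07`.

4b c7 47 76

[25+:7] cnt=37 & 0x7f = 0x25; word=0x4a000000
[21+:4] kind=14 & 0xf = 0xe; word=0x4bc00000
[16+:5] ver=7 & 0x1f = 0x7; word=0x4bc70000
[6+:10] id=285 & 0x3ff = 0x11d; word=0x4bc74740
[0+:6] seq=54 & 0x3f = 0x36; word=0x4bc74776
word = 0x4bc74776 → big-endian bytes:
  [0]=0x4b  [1]=0xc7  [2]=0x47  [3]=0x76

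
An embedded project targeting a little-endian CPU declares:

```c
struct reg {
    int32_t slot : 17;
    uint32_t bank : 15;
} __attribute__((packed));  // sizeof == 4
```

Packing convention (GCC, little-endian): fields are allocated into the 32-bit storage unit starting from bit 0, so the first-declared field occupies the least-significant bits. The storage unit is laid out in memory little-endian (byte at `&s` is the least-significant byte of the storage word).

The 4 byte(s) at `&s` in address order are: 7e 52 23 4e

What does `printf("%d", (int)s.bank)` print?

10001

[0]=0x7e [1]=0x52 [2]=0x23 [3]=0x4e (little-endian) → word 0x4e23527e
slot [0+:17] = (word>>0) & 0x1ffff = 86654
bank [17+:15] = (word>>17) & 0x7fff = 10001  ←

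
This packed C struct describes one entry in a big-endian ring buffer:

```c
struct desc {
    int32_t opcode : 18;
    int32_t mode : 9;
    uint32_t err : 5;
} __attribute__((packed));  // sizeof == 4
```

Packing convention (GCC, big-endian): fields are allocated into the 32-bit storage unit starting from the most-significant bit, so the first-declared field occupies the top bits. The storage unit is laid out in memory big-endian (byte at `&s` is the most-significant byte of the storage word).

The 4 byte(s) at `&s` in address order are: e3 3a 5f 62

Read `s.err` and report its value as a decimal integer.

[0]=0xe3 [1]=0x3a [2]=0x5f [3]=0x62 (big-endian) → word 0xe33a5f62
opcode:18 @ bit 14 → (0xe33a5f62>>14)&0x3ffff = 0x38ce9
mode:9 @ bit 5 → (0xe33a5f62>>5)&0x1ff = 0xfb
err:5 @ bit 0 → (0xe33a5f62>>0)&0x1f = 0x2  ←

2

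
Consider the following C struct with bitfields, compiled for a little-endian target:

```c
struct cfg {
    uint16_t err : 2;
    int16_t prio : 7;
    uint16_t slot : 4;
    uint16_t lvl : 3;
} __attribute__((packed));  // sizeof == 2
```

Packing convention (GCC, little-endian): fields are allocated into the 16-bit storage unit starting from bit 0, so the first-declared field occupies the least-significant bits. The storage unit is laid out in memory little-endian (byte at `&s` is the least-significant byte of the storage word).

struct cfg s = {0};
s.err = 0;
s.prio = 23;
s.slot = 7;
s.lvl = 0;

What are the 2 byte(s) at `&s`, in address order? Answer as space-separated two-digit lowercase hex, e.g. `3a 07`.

5c 0e

err (2b) val=0 bits=0x0 at bit 0: 0x0000
prio (7b) val=23 bits=0x17 at bit 2: 0x005c
slot (4b) val=7 bits=0x7 at bit 9: 0x0e5c
lvl (3b) val=0 bits=0x0 at bit 13: 0x0e5c
word = 0x0e5c → little-endian bytes:
  [0]=0x5c  [1]=0x0e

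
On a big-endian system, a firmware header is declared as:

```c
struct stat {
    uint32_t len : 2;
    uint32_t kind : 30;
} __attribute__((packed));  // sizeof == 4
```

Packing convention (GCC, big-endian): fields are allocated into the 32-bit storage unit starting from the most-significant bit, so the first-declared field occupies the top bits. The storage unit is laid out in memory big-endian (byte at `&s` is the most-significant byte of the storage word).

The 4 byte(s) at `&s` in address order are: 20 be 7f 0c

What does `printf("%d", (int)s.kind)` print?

549355276

[0]=0x20 [1]=0xbe [2]=0x7f [3]=0x0c (big-endian) → word 0x20be7f0c
len:2 @ bit 30 → (0x20be7f0c>>30)&0x3 = 0x0
kind:30 @ bit 0 → (0x20be7f0c>>0)&0x3fffffff = 0x20be7f0c  ←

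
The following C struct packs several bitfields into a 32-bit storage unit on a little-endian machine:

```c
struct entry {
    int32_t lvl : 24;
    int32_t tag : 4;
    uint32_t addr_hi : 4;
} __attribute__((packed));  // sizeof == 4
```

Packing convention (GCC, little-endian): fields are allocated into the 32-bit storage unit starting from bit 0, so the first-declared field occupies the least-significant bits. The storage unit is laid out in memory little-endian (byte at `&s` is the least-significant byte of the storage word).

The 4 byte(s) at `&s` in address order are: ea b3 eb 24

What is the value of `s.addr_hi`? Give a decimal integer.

2

[0]=0xea [1]=0xb3 [2]=0xeb [3]=0x24 (little-endian) → word 0x24ebb3ea
lvl [0+:24] = (word>>0) & 0xffffff = 15447018
tag [24+:4] = (word>>24) & 0xf = 4
addr_hi [28+:4] = (word>>28) & 0xf = 2  ←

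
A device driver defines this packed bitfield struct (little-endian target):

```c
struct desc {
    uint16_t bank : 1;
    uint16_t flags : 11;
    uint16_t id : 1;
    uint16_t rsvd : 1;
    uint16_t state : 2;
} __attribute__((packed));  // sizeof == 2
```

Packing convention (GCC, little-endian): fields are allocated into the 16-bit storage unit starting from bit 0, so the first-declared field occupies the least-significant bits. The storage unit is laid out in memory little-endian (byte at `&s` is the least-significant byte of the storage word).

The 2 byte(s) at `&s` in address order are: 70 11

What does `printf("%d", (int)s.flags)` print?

[0]=0x70 [1]=0x11 (little-endian) → word 0x1170
bank:1 @ bit 0 → (0x1170>>0)&0x1 = 0x0
flags:11 @ bit 1 → (0x1170>>1)&0x7ff = 0xb8  ←
id:1 @ bit 12 → (0x1170>>12)&0x1 = 0x1
rsvd:1 @ bit 13 → (0x1170>>13)&0x1 = 0x0
state:2 @ bit 14 → (0x1170>>14)&0x3 = 0x0

184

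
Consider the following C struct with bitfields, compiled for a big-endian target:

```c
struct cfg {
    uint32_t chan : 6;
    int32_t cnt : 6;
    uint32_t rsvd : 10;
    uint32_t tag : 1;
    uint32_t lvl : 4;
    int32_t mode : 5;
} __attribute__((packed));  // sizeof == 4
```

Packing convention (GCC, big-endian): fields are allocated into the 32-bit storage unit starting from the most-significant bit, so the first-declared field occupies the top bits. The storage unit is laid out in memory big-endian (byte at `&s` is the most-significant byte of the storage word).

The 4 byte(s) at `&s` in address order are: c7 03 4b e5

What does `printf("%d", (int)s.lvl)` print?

[0]=0xc7 [1]=0x03 [2]=0x4b [3]=0xe5 (big-endian) → word 0xc7034be5
chan [26+:6] = (word>>26) & 0x3f = 49
cnt [20+:6] = (word>>20) & 0x3f = 48
rsvd [10+:10] = (word>>10) & 0x3ff = 210
tag [9+:1] = (word>>9) & 0x1 = 1
lvl [5+:4] = (word>>5) & 0xf = 15  ←
mode [0+:5] = (word>>0) & 0x1f = 5

15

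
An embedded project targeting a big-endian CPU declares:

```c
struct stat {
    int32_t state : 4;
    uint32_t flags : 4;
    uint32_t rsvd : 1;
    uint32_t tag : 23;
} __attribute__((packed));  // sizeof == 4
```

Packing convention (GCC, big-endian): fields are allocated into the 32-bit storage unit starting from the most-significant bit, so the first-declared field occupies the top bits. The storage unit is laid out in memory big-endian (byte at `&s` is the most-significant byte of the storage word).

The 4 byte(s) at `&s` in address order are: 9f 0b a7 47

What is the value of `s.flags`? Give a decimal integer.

15

[0]=0x9f [1]=0x0b [2]=0xa7 [3]=0x47 (big-endian) → word 0x9f0ba747
state [28+:4] = (word>>28) & 0xf = 9
flags [24+:4] = (word>>24) & 0xf = 15  ←
rsvd [23+:1] = (word>>23) & 0x1 = 0
tag [0+:23] = (word>>0) & 0x7fffff = 763719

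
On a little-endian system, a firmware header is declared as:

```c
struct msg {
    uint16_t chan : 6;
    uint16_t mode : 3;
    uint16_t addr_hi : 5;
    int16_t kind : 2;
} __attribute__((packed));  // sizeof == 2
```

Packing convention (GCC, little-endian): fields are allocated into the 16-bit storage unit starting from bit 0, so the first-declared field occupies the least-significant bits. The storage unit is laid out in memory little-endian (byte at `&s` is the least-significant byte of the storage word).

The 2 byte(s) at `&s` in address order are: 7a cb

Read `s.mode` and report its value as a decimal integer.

5

[0]=0x7a [1]=0xcb (little-endian) → word 0xcb7a
chan:6 @ bit 0 → (0xcb7a>>0)&0x3f = 0x3a
mode:3 @ bit 6 → (0xcb7a>>6)&0x7 = 0x5  ←
addr_hi:5 @ bit 9 → (0xcb7a>>9)&0x1f = 0x5
kind:2 @ bit 14 → (0xcb7a>>14)&0x3 = 0x3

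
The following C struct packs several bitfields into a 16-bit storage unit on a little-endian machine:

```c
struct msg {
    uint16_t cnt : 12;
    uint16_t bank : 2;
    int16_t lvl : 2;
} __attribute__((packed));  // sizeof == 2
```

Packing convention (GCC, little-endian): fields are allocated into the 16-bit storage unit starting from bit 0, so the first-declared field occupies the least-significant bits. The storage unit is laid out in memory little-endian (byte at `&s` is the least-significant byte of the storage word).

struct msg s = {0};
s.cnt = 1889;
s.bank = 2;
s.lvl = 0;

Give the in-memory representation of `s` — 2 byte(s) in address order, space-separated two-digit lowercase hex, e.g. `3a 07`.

61 27

cnt:12 = 1889 → 0x761 << 0 → word 0x0761
bank:2 = 2 → 0x2 << 12 → word 0x2761
lvl:2 = 0 → 0x0 << 14 → word 0x2761
word = 0x2761 → little-endian bytes:
  [0]=0x61  [1]=0x27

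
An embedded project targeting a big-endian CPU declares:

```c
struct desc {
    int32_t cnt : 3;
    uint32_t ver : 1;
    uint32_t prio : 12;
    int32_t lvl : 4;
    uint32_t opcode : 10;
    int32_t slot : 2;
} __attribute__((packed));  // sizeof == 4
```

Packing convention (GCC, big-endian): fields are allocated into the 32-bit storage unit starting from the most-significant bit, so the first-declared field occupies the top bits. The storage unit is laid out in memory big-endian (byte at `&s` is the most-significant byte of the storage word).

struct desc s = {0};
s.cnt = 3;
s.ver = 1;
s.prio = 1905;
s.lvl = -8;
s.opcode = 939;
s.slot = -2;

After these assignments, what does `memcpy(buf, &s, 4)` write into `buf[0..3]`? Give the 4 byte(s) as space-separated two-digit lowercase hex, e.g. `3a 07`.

cnt (3b) val=3 bits=0x3 at bit 29: 0x60000000
ver (1b) val=1 bits=0x1 at bit 28: 0x70000000
prio (12b) val=1905 bits=0x771 at bit 16: 0x77710000
lvl (4b) val=-8 bits=0x8 at bit 12: 0x77718000
opcode (10b) val=939 bits=0x3ab at bit 2: 0x77718eac
slot (2b) val=-2 bits=0x2 at bit 0: 0x77718eae
word = 0x77718eae → big-endian bytes:
  [0]=0x77  [1]=0x71  [2]=0x8e  [3]=0xae

77 71 8e ae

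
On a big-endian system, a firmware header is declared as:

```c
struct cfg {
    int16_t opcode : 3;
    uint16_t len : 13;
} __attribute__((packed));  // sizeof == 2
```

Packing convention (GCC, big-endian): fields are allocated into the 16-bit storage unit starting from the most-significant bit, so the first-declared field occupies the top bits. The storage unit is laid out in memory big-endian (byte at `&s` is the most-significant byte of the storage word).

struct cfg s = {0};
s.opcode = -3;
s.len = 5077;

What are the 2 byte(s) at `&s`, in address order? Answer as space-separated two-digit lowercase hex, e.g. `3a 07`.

b3 d5

[13+:3] opcode=-3 & 0x7 = 0x5; word=0xa000
[0+:13] len=5077 & 0x1fff = 0x13d5; word=0xb3d5
word = 0xb3d5 → big-endian bytes:
  [0]=0xb3  [1]=0xd5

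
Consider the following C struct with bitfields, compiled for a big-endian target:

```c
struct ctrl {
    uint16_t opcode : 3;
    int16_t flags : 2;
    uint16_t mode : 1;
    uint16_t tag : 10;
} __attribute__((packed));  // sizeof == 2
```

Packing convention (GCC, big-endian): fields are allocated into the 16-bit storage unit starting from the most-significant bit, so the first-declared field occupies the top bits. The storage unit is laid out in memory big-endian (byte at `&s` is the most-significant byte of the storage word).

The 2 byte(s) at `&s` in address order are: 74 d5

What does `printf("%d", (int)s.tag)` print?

[0]=0x74 [1]=0xd5 (big-endian) → word 0x74d5
opcode [13+:3] = (word>>13) & 0x7 = 3
flags [11+:2] = (word>>11) & 0x3 = 2
mode [10+:1] = (word>>10) & 0x1 = 1
tag [0+:10] = (word>>0) & 0x3ff = 213  ←

213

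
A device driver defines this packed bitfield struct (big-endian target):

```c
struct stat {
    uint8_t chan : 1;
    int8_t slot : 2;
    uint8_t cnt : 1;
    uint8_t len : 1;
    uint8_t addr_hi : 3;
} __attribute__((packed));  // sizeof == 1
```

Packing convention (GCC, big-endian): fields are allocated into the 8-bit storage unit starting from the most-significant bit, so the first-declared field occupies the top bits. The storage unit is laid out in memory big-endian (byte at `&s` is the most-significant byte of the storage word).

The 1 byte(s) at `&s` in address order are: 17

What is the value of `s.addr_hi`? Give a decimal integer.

[0]=0x17 (big-endian) → word 0x17
chan [7+:1] = (word>>7) & 0x1 = 0
slot [5+:2] = (word>>5) & 0x3 = 0
cnt [4+:1] = (word>>4) & 0x1 = 1
len [3+:1] = (word>>3) & 0x1 = 0
addr_hi [0+:3] = (word>>0) & 0x7 = 7  ←

7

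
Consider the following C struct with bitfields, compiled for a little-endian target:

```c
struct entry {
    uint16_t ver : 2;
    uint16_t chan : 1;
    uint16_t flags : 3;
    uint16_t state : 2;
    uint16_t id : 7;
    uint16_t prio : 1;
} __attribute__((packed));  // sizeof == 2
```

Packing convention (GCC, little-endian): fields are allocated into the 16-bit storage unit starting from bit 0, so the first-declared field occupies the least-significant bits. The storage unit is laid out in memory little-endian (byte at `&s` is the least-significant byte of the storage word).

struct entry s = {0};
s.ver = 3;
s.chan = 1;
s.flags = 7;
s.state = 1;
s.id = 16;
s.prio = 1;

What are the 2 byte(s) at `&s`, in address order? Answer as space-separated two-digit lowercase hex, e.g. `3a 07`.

ver:2 = 3 → 0x3 << 0 → word 0x0003
chan:1 = 1 → 0x1 << 2 → word 0x0007
flags:3 = 7 → 0x7 << 3 → word 0x003f
state:2 = 1 → 0x1 << 6 → word 0x007f
id:7 = 16 → 0x10 << 8 → word 0x107f
prio:1 = 1 → 0x1 << 15 → word 0x907f
word = 0x907f → little-endian bytes:
  [0]=0x7f  [1]=0x90

7f 90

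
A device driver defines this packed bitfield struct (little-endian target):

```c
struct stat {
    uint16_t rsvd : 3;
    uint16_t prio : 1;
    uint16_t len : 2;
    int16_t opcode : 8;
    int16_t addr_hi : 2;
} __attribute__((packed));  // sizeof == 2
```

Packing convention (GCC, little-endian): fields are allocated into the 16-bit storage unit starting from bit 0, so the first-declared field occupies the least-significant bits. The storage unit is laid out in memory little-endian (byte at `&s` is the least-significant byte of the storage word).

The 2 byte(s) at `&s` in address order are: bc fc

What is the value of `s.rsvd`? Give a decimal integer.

[0]=0xbc [1]=0xfc (little-endian) → word 0xfcbc
rsvd:3 @ bit 0 → (0xfcbc>>0)&0x7 = 0x4  ←
prio:1 @ bit 3 → (0xfcbc>>3)&0x1 = 0x1
len:2 @ bit 4 → (0xfcbc>>4)&0x3 = 0x3
opcode:8 @ bit 6 → (0xfcbc>>6)&0xff = 0xf2
addr_hi:2 @ bit 14 → (0xfcbc>>14)&0x3 = 0x3

4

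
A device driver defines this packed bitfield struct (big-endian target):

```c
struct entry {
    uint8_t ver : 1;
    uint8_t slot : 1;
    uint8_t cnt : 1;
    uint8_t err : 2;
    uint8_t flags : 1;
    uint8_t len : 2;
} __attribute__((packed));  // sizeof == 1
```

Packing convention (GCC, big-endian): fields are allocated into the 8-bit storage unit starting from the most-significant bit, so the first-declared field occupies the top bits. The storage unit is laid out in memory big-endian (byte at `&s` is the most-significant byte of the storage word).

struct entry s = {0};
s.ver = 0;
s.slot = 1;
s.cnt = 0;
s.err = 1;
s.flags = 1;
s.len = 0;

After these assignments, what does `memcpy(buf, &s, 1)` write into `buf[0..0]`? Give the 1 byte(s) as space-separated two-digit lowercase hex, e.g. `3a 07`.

ver (1b) val=0 bits=0x0 at bit 7: 0x00
slot (1b) val=1 bits=0x1 at bit 6: 0x40
cnt (1b) val=0 bits=0x0 at bit 5: 0x40
err (2b) val=1 bits=0x1 at bit 3: 0x48
flags (1b) val=1 bits=0x1 at bit 2: 0x4c
len (2b) val=0 bits=0x0 at bit 0: 0x4c
word = 0x4c → big-endian bytes:
  [0]=0x4c

4c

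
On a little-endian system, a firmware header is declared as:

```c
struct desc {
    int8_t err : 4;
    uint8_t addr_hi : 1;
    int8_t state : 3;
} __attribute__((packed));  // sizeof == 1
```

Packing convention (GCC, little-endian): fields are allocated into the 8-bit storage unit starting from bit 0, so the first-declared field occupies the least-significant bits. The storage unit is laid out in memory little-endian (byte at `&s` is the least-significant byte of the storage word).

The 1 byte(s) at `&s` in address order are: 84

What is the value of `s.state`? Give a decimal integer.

[0]=0x84 (little-endian) → word 0x84
err [0+:4] = (word>>0) & 0xf = 4
addr_hi [4+:1] = (word>>4) & 0x1 = 0
state [5+:3] = (word>>5) & 0x7 = 4  ←
state signed 3b, MSB=1: 4 - 8 = -4

-4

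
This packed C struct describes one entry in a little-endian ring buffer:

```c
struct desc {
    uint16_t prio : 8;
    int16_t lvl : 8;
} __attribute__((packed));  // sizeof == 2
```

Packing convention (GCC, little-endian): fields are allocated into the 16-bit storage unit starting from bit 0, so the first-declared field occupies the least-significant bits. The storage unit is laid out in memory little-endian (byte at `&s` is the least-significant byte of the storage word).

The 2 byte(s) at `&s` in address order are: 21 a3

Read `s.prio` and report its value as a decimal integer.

[0]=0x21 [1]=0xa3 (little-endian) → word 0xa321
prio:8 @ bit 0 → (0xa321>>0)&0xff = 0x21  ←
lvl:8 @ bit 8 → (0xa321>>8)&0xff = 0xa3

33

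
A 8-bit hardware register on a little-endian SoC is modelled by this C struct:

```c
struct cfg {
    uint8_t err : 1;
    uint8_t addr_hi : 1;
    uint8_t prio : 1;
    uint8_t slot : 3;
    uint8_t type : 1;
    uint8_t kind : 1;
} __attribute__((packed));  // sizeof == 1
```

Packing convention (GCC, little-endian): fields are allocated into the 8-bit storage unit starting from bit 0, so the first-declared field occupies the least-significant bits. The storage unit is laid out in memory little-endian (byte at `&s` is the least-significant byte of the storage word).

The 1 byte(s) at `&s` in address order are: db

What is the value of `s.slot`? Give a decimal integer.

3

[0]=0xdb (little-endian) → word 0xdb
err [0+:1] = (word>>0) & 0x1 = 1
addr_hi [1+:1] = (word>>1) & 0x1 = 1
prio [2+:1] = (word>>2) & 0x1 = 0
slot [3+:3] = (word>>3) & 0x7 = 3  ←
type [6+:1] = (word>>6) & 0x1 = 1
kind [7+:1] = (word>>7) & 0x1 = 1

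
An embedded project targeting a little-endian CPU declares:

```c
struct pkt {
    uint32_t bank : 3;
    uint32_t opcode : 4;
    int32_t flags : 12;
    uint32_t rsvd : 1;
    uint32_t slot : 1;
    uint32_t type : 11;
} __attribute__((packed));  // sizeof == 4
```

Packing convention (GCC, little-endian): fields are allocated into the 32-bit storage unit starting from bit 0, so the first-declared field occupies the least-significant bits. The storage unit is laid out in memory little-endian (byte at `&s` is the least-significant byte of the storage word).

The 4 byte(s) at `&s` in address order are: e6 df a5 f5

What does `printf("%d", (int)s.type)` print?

1965

[0]=0xe6 [1]=0xdf [2]=0xa5 [3]=0xf5 (little-endian) → word 0xf5a5dfe6
bank [0+:3] = (word>>0) & 0x7 = 6
opcode [3+:4] = (word>>3) & 0xf = 12
flags [7+:12] = (word>>7) & 0xfff = 3007
rsvd [19+:1] = (word>>19) & 0x1 = 0
slot [20+:1] = (word>>20) & 0x1 = 0
type [21+:11] = (word>>21) & 0x7ff = 1965  ←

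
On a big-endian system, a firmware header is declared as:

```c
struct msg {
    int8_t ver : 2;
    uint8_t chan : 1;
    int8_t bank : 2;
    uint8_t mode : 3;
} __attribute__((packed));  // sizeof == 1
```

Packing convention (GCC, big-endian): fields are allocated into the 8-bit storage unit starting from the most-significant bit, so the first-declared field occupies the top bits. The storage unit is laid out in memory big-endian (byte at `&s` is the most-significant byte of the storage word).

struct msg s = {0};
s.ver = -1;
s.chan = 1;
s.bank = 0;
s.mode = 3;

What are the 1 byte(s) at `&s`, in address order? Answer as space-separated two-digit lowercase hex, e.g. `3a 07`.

ver (2b) val=-1 bits=0x3 at bit 6: 0xc0
chan (1b) val=1 bits=0x1 at bit 5: 0xe0
bank (2b) val=0 bits=0x0 at bit 3: 0xe0
mode (3b) val=3 bits=0x3 at bit 0: 0xe3
word = 0xe3 → big-endian bytes:
  [0]=0xe3

e3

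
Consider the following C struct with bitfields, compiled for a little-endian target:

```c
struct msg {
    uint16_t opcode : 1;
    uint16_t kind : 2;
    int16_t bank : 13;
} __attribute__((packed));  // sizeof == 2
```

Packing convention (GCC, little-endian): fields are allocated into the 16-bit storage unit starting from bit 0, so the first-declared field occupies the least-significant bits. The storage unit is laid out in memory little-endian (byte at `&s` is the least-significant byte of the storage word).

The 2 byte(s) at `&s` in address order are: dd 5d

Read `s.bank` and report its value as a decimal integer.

3003

[0]=0xdd [1]=0x5d (little-endian) → word 0x5ddd
opcode [0+:1] = (word>>0) & 0x1 = 1
kind [1+:2] = (word>>1) & 0x3 = 2
bank [3+:13] = (word>>3) & 0x1fff = 3003  ←
bank signed 13b, MSB=0: value = 3003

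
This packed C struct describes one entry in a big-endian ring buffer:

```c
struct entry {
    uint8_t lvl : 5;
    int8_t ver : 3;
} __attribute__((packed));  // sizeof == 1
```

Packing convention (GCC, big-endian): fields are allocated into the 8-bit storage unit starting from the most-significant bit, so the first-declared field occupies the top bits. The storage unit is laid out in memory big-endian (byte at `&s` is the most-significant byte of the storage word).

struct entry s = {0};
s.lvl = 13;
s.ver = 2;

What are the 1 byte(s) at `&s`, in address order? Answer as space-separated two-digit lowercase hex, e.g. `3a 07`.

6a

lvl (5b) val=13 bits=0xd at bit 3: 0x68
ver (3b) val=2 bits=0x2 at bit 0: 0x6a
word = 0x6a → big-endian bytes:
  [0]=0x6a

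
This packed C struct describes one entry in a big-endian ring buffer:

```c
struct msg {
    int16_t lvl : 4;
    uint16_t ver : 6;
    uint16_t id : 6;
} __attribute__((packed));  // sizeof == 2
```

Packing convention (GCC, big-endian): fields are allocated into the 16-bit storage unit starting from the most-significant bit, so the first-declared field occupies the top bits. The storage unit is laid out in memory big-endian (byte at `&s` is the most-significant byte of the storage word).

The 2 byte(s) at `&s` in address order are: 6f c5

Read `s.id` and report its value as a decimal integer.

5

[0]=0x6f [1]=0xc5 (big-endian) → word 0x6fc5
lvl:4 @ bit 12 → (0x6fc5>>12)&0xf = 0x6
ver:6 @ bit 6 → (0x6fc5>>6)&0x3f = 0x3f
id:6 @ bit 0 → (0x6fc5>>0)&0x3f = 0x5  ←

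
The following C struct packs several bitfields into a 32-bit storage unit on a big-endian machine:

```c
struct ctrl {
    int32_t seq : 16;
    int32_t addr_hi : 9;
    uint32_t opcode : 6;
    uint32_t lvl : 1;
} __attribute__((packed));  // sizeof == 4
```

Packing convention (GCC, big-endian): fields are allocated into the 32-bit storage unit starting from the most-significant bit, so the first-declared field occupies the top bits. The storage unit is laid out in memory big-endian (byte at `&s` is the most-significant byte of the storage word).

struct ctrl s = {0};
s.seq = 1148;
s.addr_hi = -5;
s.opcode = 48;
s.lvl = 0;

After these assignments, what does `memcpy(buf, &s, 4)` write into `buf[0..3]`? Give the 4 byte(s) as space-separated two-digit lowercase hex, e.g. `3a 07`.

04 7c fd e0

seq:16 = 1148 → 0x47c << 16 → word 0x047c0000
addr_hi:9 = -5 → 0x1fb << 7 → word 0x047cfd80
opcode:6 = 48 → 0x30 << 1 → word 0x047cfde0
lvl:1 = 0 → 0x0 << 0 → word 0x047cfde0
word = 0x047cfde0 → big-endian bytes:
  [0]=0x04  [1]=0x7c  [2]=0xfd  [3]=0xe0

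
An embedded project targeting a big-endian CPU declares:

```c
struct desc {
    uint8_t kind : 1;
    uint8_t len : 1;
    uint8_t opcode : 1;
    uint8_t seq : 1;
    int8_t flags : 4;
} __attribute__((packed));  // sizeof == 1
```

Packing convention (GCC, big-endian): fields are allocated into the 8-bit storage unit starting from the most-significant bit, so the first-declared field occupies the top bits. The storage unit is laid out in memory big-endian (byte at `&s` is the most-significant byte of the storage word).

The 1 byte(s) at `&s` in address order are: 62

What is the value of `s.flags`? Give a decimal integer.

2

[0]=0x62 (big-endian) → word 0x62
kind:1 @ bit 7 → (0x62>>7)&0x1 = 0x0
len:1 @ bit 6 → (0x62>>6)&0x1 = 0x1
opcode:1 @ bit 5 → (0x62>>5)&0x1 = 0x1
seq:1 @ bit 4 → (0x62>>4)&0x1 = 0x0
flags:4 @ bit 0 → (0x62>>0)&0xf = 0x2  ←
flags signed 4b, MSB=0: value = 2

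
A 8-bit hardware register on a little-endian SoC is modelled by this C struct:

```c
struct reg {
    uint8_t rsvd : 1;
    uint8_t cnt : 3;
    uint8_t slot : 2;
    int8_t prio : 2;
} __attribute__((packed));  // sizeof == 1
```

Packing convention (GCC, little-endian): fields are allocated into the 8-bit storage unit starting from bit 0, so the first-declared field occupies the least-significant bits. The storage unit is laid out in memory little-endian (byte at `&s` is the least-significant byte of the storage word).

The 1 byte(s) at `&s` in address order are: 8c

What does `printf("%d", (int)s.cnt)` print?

6

[0]=0x8c (little-endian) → word 0x8c
rsvd [0+:1] = (word>>0) & 0x1 = 0
cnt [1+:3] = (word>>1) & 0x7 = 6  ←
slot [4+:2] = (word>>4) & 0x3 = 0
prio [6+:2] = (word>>6) & 0x3 = 2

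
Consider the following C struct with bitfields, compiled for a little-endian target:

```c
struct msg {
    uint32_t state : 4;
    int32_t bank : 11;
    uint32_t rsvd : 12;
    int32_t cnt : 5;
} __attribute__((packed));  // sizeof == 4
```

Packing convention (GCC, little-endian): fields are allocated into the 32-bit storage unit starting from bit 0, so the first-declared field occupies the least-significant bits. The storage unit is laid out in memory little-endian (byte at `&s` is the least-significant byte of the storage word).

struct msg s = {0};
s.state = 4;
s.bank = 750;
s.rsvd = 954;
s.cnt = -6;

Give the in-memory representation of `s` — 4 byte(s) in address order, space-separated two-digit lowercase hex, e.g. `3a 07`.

e4 2e dd d1

state (4b) val=4 bits=0x4 at bit 0: 0x00000004
bank (11b) val=750 bits=0x2ee at bit 4: 0x00002ee4
rsvd (12b) val=954 bits=0x3ba at bit 15: 0x01dd2ee4
cnt (5b) val=-6 bits=0x1a at bit 27: 0xd1dd2ee4
word = 0xd1dd2ee4 → little-endian bytes:
  [0]=0xe4  [1]=0x2e  [2]=0xdd  [3]=0xd1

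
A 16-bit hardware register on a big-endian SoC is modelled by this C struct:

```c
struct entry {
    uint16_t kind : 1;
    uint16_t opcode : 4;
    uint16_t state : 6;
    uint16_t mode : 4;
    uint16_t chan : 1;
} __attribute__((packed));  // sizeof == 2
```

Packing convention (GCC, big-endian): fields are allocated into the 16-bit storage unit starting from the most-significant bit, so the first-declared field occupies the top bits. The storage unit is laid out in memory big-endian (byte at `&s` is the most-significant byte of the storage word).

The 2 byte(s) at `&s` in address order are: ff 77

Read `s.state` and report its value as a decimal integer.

59

[0]=0xff [1]=0x77 (big-endian) → word 0xff77
kind:1 @ bit 15 → (0xff77>>15)&0x1 = 0x1
opcode:4 @ bit 11 → (0xff77>>11)&0xf = 0xf
state:6 @ bit 5 → (0xff77>>5)&0x3f = 0x3b  ←
mode:4 @ bit 1 → (0xff77>>1)&0xf = 0xb
chan:1 @ bit 0 → (0xff77>>0)&0x1 = 0x1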